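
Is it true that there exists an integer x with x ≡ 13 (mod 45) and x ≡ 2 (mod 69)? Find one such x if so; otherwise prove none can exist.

No such integer exists.

Reduce both congruences modulo 3, which divides 45 and 69: they say x ≡ 13 (mod 3) and x ≡ 2 (mod 3).
However 13 ≡ 1 and 2 ≡ 2 (mod 3), and 1 ≠ 2.
So no integer satisfies both congruences.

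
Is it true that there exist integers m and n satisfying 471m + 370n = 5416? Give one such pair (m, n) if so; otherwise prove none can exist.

471 and 370 are coprime, so 471m + 370n ranges over all of ℤ.
Euclidean algorithm: 471 = 1·370 + 101, 370 = 3·101 + 67, 101 = 1·67 + 34, 67 = 1·34 + 33, 34 = 1·33 + 1, 33 = 33·1 + 0.
Back-substituting, 1 = 34 − 1·33 = 34 − (67 − 1·34) = −67 + 2·34 = −67 + 2·(101 − 1·67) = 2·101 − 3·67 = 2·101 − 3·(370 − 3·101) = −3·370 + 11·101 = −3·370 + 11·(471 − 1·370) = 11·471 − 14·370; that is, 471·11 + 370·(-14) = 1.
Scaling by 5416 gives the particular solution (m, n) = (59576, -75824).
Shifting by a multiple of (370, −471) keeps it a solution: m = 59576 − 161·370 = 6, n = -75824 + 161·471 = 7.
Check: 471·6 + 370·7 = 2826 + 2590 = 5416. ✓

m = 6, n = 7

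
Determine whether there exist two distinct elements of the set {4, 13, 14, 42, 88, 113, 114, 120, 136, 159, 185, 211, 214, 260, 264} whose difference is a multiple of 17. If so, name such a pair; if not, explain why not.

Reduce each element modulo 17: 4↦4, 13↦13, 14↦14, 42↦8, 88↦3, 113↦11, 114↦12, 120↦1, 136↦0, 159↦6, 185↦15, 211↦7, 214↦10, 260↦5, 264↦9.
All 15 residues are distinct, so no two elements differ by a multiple of 17.

There is no such pair.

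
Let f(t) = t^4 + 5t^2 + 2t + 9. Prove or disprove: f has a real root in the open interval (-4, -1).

The endpoint values f(-4) = 337 and f(-1) = 13 are both positive. Claim: f(t) > 0 for every t in (-4, -1).
Substitute t = -1 − u, where 0 < u < 3 on the interval. Expanding, f(-1 − u) = u^4 + 4u^3 + 11u^2 + 12u + 13.
The nonzero coefficients here are all positive, so for u > 0 every term is positive (or zero), and the constant term 13 is strictly positive.
Therefore f(t) > 0 throughout (-4, -1), and f has no zero there.

No such root exists.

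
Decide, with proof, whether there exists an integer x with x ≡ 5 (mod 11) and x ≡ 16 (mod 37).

x = 16

The moduli 11 and 37 are coprime, so by the Chinese Remainder Theorem a unique solution modulo 407 exists.
Any solution of the first congruence is x = 5 + 11t; substituting into the second, 11t ≡ 16 − 5 ≡ 11 (mod 37).
Note 11·27 = 297 ≡ 1 (mod 37) (as 297 − 1 = 8·37), so 11⁻¹ ≡ 27.
Multiplying by 27: t ≡ 27·11 = 297 ≡ 1 (mod 37).
With t = 1: x = 5 + 11·1 = 16.
Indeed 16 ≡ 5 (mod 11) and 16 ≡ 16 (mod 37).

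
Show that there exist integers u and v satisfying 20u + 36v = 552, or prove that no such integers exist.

gcd(20, 36) = 4, and 4 divides 552, so integer solutions exist.
Dividing through by 4 reduces the equation to 5u + 9v = 138.
Dividing repeatedly: 9 = 1·5 + 4, 5 = 1·4 + 1, 4 = 4·1 + 0.
Unwinding: 1 = 5 − 1·4 = 5 − (9 − 1·5) = −9 + 2·5, i.e. 5·2 + 9·(-1) = 1.
Scaling by 138 gives the particular solution (u, v) = (276, -138).
Shifting by a multiple of (9, −5) keeps it a solution: u = 276 − 30·9 = 6, v = -138 + 30·5 = 12.
Check: 20·6 + 36·12 = 120 + 432 = 552. ✓

u = 6, v = 12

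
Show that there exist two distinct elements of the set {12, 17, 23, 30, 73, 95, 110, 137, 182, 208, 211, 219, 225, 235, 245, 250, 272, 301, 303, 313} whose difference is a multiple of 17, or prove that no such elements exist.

12 and 182 are such a pair.

Both 12 and 182 leave remainder 12 on division by 17; their difference 170 = 10·17 is a multiple of 17.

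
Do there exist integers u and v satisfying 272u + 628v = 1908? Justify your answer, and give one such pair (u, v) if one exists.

gcd(272, 628) = 4, and 4 divides 1908, so integer solutions exist.
Dividing through by 4 reduces the equation to 68u + 157v = 477.
Run the Euclidean algorithm on 157 and 68: 157 = 2·68 + 21, 68 = 3·21 + 5, 21 = 4·5 + 1, 5 = 5·1 + 0.
Unwinding: 1 = 21 − 4·5 = 21 − 4·(68 − 3·21) = −4·68 + 13·21 = −4·68 + 13·(157 − 2·68) = 13·157 − 30·68, i.e. 68·(-30) + 157·13 = 1.
Times 477: 68·(-14310) + 157·6201 = 477, so (-14310, 6201) solves it.
Shifting by a multiple of (157, −68) keeps it a solution: u = -14310 + 92·157 = 134, v = 6201 − 92·68 = -55.
Indeed 272·134 + 628·(-55) = 36448 − 34540 = 1908.

u = 134, v = -55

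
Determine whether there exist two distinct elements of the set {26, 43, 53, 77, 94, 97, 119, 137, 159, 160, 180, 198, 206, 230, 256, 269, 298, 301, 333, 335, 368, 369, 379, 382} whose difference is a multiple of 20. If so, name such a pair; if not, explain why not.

26 mod 20 = 6 and 206 mod 20 = 6, so 206 − 26 = 180 = 9·20.

The pair (26, 206) works.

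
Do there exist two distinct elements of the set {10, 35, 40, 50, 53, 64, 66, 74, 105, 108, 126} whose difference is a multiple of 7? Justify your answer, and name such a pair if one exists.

The pair (10, 66) works.

Reduce each element mod 7: 10↦3, 35↦0, 40↦5, 50↦1, 53↦4, 64↦1, 66↦3, 74↦4, 105↦0, 108↦3, 126↦0. The residue 3 repeats (at 10 and 66), and 66 − 10 = 56 = 8·7.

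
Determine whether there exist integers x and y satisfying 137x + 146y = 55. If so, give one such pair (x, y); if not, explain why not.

x = 75, y = -70

Since gcd(137, 146) = 1, every integer is an integer combination of 137 and 146.
Run the Euclidean algorithm on 146 and 137: 146 = 1·137 + 9, 137 = 15·9 + 2, 9 = 4·2 + 1, 2 = 2·1 + 0.
Back-substituting, 1 = 9 − 4·2 = 9 − 4·(137 − 15·9) = −4·137 + 61·9 = −4·137 + 61·(146 − 1·137) = 61·146 − 65·137; that is, 137·(-65) + 146·61 = 1.
Multiplying through by 55: x = (-65)·55 = -3575, y = 61·55 = 3355 is a solution.
Adding 25·146 to x and subtracting 25·137 from y gives the tidier solution (75, -70).
Indeed 137·75 + 146·(-70) = 10275 − 10220 = 55.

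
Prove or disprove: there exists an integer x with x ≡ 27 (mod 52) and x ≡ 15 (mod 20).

gcd(52, 20) = 4. A simultaneous solution exists iff 27 ≡ 15 (mod 4); here 27 mod 4 = 3 = 15 mod 4, so it does.
List candidates x ≡ 27 (mod 52): 27, 79, 131, 183, 235. Modulo 20 these are 7, 19, 11, 3, 15; 235 gives 15 as required.
Verify: 235 = 4·52 + 27 and 235 = 11·20 + 15. ✓

x = 235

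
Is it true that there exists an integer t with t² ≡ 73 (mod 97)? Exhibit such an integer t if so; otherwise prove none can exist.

t = 48

Take t = 48. Then 48² = 2304 = 23·97 + 73, so 48² ≡ 73 (mod 97).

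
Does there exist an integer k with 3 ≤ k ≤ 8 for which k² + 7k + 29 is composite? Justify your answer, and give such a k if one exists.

No, no such integer k in that range exists.

The values for k = 3, 4, …, 8 are 59, 73, 89, 107, 127, 149, and each of these is prime.
So no value in the range makes the expression composite.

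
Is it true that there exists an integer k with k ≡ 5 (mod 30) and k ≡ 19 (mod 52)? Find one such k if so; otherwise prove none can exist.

Here gcd(30, 52) = 2, and both 5 and 19 leave remainder 1 mod 2, so the system is consistent.
Write k = 5 + 30t. Then 30t ≡ 19 − 5 ≡ 14 (mod 52); dividing through by 2 gives 15t ≡ 7 (mod 26).
Note 15·7 = 105 ≡ 1 (mod 26) (as 105 − 1 = 4·26), so 15⁻¹ ≡ 7.
Multiplying by 7: t ≡ 7·7 = 49 ≡ 23 (mod 26).
Then k = 5 + 30·23 = 695.
Verify: 695 = 23·30 + 5 and 695 = 13·52 + 19. ✓

k = 695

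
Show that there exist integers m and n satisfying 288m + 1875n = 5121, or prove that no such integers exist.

Since gcd(288, 1875) = 3 and 5121 = 3·1707, Bézout's identity guarantees a solution.
Dividing through by 3 reduces the equation to 96m + 625n = 1707.
Run the Euclidean algorithm on 625 and 96: 625 = 6·96 + 49, 96 = 1·49 + 47, 49 = 1·47 + 2, 47 = 23·2 + 1, 2 = 2·1 + 0.
Unwinding: 1 = 47 − 23·2 = 47 − 23·(49 − 1·47) = −23·49 + 24·47 = −23·49 + 24·(96 − 1·49) = 24·96 − 47·49 = 24·96 − 47·(625 − 6·96) = −47·625 + 306·96, i.e. 96·306 + 625·(-47) = 1.
Multiplying through by 1707: m = 306·1707 = 522342, n = (-47)·1707 = -80229 is a solution.
Subtracting 835·625 from m and adding 835·96 to n gives the tidier solution (467, -69).
Indeed 288·467 + 1875·(-69) = 134496 − 129375 = 5121.

m = 467, n = -69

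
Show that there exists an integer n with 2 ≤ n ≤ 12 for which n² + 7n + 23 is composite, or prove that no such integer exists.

At n = 8: 8² + 7·8 + 23 = 143 = 11·13, which is composite.

n = 8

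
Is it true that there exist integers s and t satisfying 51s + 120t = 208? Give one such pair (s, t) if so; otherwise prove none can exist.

Any value of 51s + 120t is a multiple of gcd(51, 120) = 3.
But 208 = 3·69 + 1, so 3 ∤ 208.
Hence no integers s, t satisfy the equation.

No such integers exist.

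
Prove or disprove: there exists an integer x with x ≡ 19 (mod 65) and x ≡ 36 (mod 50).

No, no such integer exists.

Reduce both congruences modulo 5, which divides 65 and 50: they say x ≡ 19 (mod 5) and x ≡ 36 (mod 5).
However 19 ≡ 4 and 36 ≡ 1 (mod 5), and 4 ≠ 1.
Therefore no such x exists.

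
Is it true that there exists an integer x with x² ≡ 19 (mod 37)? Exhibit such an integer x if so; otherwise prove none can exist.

37 is prime, so by Euler's criterion 19 is a square mod 37 iff 19^((37−1)/2) = 19^18 ≡ 1 (mod 37).
Repeated squaring mod 37: 19^2 = 361 ≡ 28; 19^4 ≡ 28² = 784 ≡ 7; 19^8 ≡ 7² = 49 ≡ 12; 19^16 ≡ 12² = 144 ≡ 33.
Since 18 = 16 + 2, 19^18 ≡ 33 · 28; multiplying out mod 37: 33·28 = 924 ≡ 36. Thus 19^18 ≡ 36 ≡ −1 (mod 37).
By Euler's criterion 19 is a quadratic non-residue mod 37: no x satisfies x² ≡ 19 (mod 37).

No, no such integer exists.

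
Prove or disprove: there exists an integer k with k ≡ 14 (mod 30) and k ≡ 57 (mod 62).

gcd(30, 62) = 2. If k ≡ 14 (mod 30) and k ≡ 57 (mod 62), then k ≡ 14 (mod 2) and k ≡ 57 (mod 2).
These are incompatible: 14 − 57 = -43 is not divisible by 2.
So no integer satisfies both congruences.

No, no such integer exists.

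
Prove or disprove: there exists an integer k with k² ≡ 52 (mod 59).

59 is prime, so by Euler's criterion 52 is a square mod 59 iff 52^((59−1)/2) = 52^29 ≡ 1 (mod 59).
Repeated squaring mod 59: 52^2 = 2704 ≡ 49; 52^4 ≡ 49² = 2401 ≡ 41; 52^8 ≡ 41² = 1681 ≡ 29; 52^16 ≡ 29² = 841 ≡ 15.
Since 29 = 16 + 8 + 4 + 1, 52^29 ≡ 15 · 29 · 41 · 52; multiplying out mod 59: 15·29 = 435 ≡ 22, then 22·41 = 902 ≡ 17, then 17·52 = 884 ≡ 58. Thus 52^29 ≡ 58 ≡ −1 (mod 59).
By Euler's criterion 52 is a quadratic non-residue mod 59: no k satisfies k² ≡ 52 (mod 59).

There is no such integer.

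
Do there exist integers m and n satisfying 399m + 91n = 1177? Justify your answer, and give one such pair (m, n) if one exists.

No, no such integers exist.

Any value of 399m + 91n is a multiple of gcd(399, 91) = 7.
However 1177 leaves remainder 1 on division by 7.
Hence no integers m, n satisfy the equation.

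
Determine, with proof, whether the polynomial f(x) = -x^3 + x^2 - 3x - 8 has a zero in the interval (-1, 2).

No.

f(-1) = -3 and f(2) = -18, both negative.
The derivative f'(x) = -3x^2 + 2x - 3 is a quadratic with discriminant 2² − 4·(-3)·(-3) = -32 < 0; it never vanishes, so it is always negative (sign of the leading coefficient).
So f is strictly decreasing; between -1 and 2 its values lie between f(-1) = -3 and f(2) = -18, all negative. Therefore f has no root in (-1, 2).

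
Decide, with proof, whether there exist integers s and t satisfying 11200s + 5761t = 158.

Both 11200 and 5761 are divisible by gcd(11200, 5761) = 7, hence so is any combination 11200s + 5761t.
But 158 = 7·22 + 4, so 7 ∤ 158.
Therefore 11200s + 5761t = 158 has no solution in integers.

No, no such integers exist.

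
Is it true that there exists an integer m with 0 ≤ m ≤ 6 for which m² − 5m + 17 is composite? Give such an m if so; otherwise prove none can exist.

No, no such integer m in that range exists.

The values for m = 0, 1, …, 6 are 17, 13, 11, 11, 13, 17, 23, and each of these is prime.
So no value in the range makes the expression composite.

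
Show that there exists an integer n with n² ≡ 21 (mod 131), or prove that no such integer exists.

n = 105

n = 105 works: 105² = 11025, and 11025 − 21 = 11004 = 84·131.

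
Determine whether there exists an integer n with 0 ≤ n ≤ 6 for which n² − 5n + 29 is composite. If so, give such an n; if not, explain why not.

At n = 1: 1² − 5·1 + 29 = 25 = 5·5, which is composite.

n = 1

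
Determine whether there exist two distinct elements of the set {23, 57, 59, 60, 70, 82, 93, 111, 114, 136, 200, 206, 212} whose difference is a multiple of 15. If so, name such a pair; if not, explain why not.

Reduce each element modulo 15: 23↦8, 57↦12, 59↦14, 60↦0, 70↦10, 82↦7, 93↦3, 111↦6, 114↦9, 136↦1, 200↦5, 206↦11, 212↦2.
No residue repeats among the 13 elements, so no pair has difference ≡ 0 (mod 15).

No such pair exists.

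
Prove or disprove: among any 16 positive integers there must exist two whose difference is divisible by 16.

Take the 16 consecutive integers 48, 49, …, 63: their residues mod 16 are all distinct because 16 ≤ 16.
The differences between them range over 1, …, 15, none of which is divisible by 16.

No; for instance {48, 49, 50, 51, 52, 53, 54, 55, 56, 57, 58, 59, 60, 61, 62, 63} is a counterexample.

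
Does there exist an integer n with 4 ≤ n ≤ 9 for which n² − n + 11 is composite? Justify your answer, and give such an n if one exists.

The values for n = 4, 5, …, 9 are 23, 31, 41, 53, 67, 83, and each of these is prime.
So no value in the range makes the expression composite.

No, no such integer n in that range exists.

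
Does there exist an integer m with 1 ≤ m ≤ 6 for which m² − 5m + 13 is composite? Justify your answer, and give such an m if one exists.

At m = 4: 4² − 5·4 + 13 = 9 = 3·3, which is composite.

m = 4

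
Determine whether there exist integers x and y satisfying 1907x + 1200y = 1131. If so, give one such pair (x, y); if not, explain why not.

1907 and 1200 are coprime, so 1907x + 1200y ranges over all of ℤ.
Run the Euclidean algorithm on 1907 and 1200: 1907 = 1·1200 + 707, 1200 = 1·707 + 493, 707 = 1·493 + 214, 493 = 2·214 + 65, 214 = 3·65 + 19, 65 = 3·19 + 8, 19 = 2·8 + 3, 8 = 2·3 + 2, 3 = 1·2 + 1, 2 = 2·1 + 0.
Unwinding: 1 = 3 − 1·2 = 3 − (8 − 2·3) = −8 + 3·3 = −8 + 3·(19 − 2·8) = 3·19 − 7·8 = 3·19 − 7·(65 − 3·19) = −7·65 + 24·19 = −7·65 + 24·(214 − 3·65) = 24·214 − 79·65 = 24·214 − 79·(493 − 2·214) = −79·493 + 182·214 = −79·493 + 182·(707 − 1·493) = 182·707 − 261·493 = 182·707 − 261·(1200 − 1·707) = −261·1200 + 443·707 = −261·1200 + 443·(1907 − 1·1200) = 443·1907 − 704·1200, i.e. 1907·443 + 1200·(-704) = 1.
Multiplying through by 1131: x = 443·1131 = 501033, y = (-704)·1131 = -796224 is a solution.
Subtracting 417·1200 from x and adding 417·1907 to y gives the tidier solution (633, -1005).
Check: 1907·633 + 1200·(-1005) = 1207131 − 1206000 = 1131. ✓

x = 633, y = -1005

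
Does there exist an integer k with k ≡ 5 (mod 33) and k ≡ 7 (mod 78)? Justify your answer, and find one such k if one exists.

There is no such integer.

Reduce both congruences modulo 3, which divides 33 and 78: they say k ≡ 5 (mod 3) and k ≡ 7 (mod 3).
These are incompatible: 5 − 7 = -2 is not divisible by 3.
Hence the system has no solution.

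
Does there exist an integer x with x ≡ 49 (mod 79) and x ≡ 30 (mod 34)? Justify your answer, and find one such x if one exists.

x = 1866

Since 79 and 34 share no common factor, CRT says the pair of congruences has a solution (unique mod 2686).
Write x = 49 + 79t and require 49 + 79t ≡ 30 (mod 34), i.e. 79t ≡ 15 (mod 34).
79 ≡ 11 (mod 34), so this reads 11t ≡ 15 (mod 34). To invert 11 modulo 34: 34 = 3·11 + 1, 11 = 11·1 + 0, and unwinding, 1 = 34 − 3·11. Thus 11⁻¹ ≡ -3 ≡ 31 (mod 34).
Therefore t ≡ 31·15 = 465 ≡ 23 (mod 34).
Taking t = 23 gives x = 49 + 79·23 = 1866.
Verify: 1866 = 23·79 + 49 and 1866 = 54·34 + 30. ✓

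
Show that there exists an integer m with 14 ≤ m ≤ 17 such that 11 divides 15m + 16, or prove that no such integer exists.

There is no such integer m in that range.

At m = 14, 15·14 + 16 = 226 ≡ 6 (mod 11), and each step in m adds 15 ≡ 4 (mod 11), giving residues 6, 10, 3, 7 for m = 14, 15, 16, 17.
The residue 0 does not occur, so no m in [14, 17] makes 15m + 16 a multiple of 11.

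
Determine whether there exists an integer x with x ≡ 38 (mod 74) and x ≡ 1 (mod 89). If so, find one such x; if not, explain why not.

x = 3294

gcd(74, 89) = 1, so the Chinese Remainder Theorem guarantees exactly one residue class mod 6586 satisfying both.
Any solution of the first congruence is x = 38 + 74t; substituting into the second, 74t ≡ 1 − 38 ≡ 52 (mod 89).
Since 74·83 = 6142 = 69·89 + 1, the inverse of 74 mod 89 is 83.
Multiplying by 83: t ≡ 83·52 = 4316 ≡ 44 (mod 89).
With t = 44: x = 38 + 74·44 = 3294.
Indeed 3294 ≡ 38 (mod 74) and 3294 ≡ 1 (mod 89).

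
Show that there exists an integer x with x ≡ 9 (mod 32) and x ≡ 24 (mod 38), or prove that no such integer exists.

Both moduli are multiples of 2 = gcd(32, 38), so any solution would satisfy x ≡ 9 and x ≡ 24 modulo 2 simultaneously.
However 9 ≡ 1 and 24 ≡ 0 (mod 2), and 1 ≠ 0.
Hence the system has no solution.

There is no such integer.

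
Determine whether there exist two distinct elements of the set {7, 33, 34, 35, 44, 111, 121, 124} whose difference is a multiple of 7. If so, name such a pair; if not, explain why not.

The pair (7, 35) works.

7 mod 7 = 0 and 35 mod 7 = 0, so 35 − 7 = 28 = 4·7.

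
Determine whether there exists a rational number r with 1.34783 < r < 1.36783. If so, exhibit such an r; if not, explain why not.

r = 15/11

Multiplying by 11: 11·1.34783 = 14.82613 and 11·1.36783 = 15.04613, so the integer 15 lies strictly between them.
Dividing back, 1.34783 < 15/11 < 1.36783, and 15/11 is rational.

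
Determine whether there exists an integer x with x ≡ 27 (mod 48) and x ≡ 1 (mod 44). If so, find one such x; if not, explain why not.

Reduce both congruences modulo 4, which divides 48 and 44: they say x ≡ 27 (mod 4) and x ≡ 1 (mod 4).
However 27 ≡ 3 and 1 ≡ 1 (mod 4), and 3 ≠ 1.
Therefore no such x exists.

There is no such integer.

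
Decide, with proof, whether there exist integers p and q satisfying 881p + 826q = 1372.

881 and 826 are coprime, so 881p + 826q ranges over all of ℤ.
Dividing repeatedly: 881 = 1·826 + 55, 826 = 15·55 + 1, 55 = 55·1 + 0.
Back-substituting, 1 = 826 − 15·55 = 826 − 15·(881 − 1·826) = −15·881 + 16·826; that is, 881·(-15) + 826·16 = 1.
Scaling by 1372 gives the particular solution (p, q) = (-20580, 21952).
Adding 25·826 to p and subtracting 25·881 from q gives the tidier solution (70, -73).
Indeed 881·70 + 826·(-73) = 61670 − 60298 = 1372.

p = 70, q = -73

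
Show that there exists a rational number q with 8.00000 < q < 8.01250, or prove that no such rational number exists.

q = 649/81

Look for a denominator N such that an integer falls strictly between N·8.00000 and N·8.01250. N = 81 works: 81·8.00000 = 648.00000 < 649 < 649.01250 = 81·8.01250.
So q = 649/81 works: it is a ratio of integers, and dividing 81·8.00000 < 649 < 81·8.01250 through by 81 gives 8.00000 < 649/81 < 8.01250.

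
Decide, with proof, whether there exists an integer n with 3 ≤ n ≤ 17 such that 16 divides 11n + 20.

n = 4

n = 4 works, since 11·4 + 20 = 64 = 4·16.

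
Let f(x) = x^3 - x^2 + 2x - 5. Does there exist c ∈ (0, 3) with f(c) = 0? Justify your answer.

f(0) = -5 and f(3) = 19, which have opposite signs.
Since f is a polynomial it is continuous on [0, 3].
By the Intermediate Value Theorem, f takes the value 0 somewhere in the open interval.

Yes, f has a root in the interval.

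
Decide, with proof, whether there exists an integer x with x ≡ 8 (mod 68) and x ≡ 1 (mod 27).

x = 892

The moduli 68 and 27 are coprime, so by the Chinese Remainder Theorem a unique solution modulo 1836 exists.
Write x = 8 + 68t and require 8 + 68t ≡ 1 (mod 27), i.e. 68t ≡ 20 (mod 27).
68 ≡ 14 (mod 27), so this reads 14t ≡ 20 (mod 27). Invert 14 mod 27 by the Euclidean algorithm: 27 = 1·14 + 13, 14 = 1·13 + 1, 13 = 13·1 + 0; back-substituting, 1 = 14 − 1·13 = 14 − (27 − 1·14) = −27 + 2·14. Hence 14·2 ≡ 1, so 14⁻¹ ≡ 2 (mod 27).
Multiplying by 2: t ≡ 2·20 = 40 ≡ 13 (mod 27).
With t = 13: x = 8 + 68·13 = 892.
Verify: 892 = 13·68 + 8 and 892 = 33·27 + 1. ✓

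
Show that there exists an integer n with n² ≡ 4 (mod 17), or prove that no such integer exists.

n = 2

Take n = 2. Then 2² = 4, and since 0 ≤ 4 < 17 this is already reduced: 2² ≡ 4 (mod 17).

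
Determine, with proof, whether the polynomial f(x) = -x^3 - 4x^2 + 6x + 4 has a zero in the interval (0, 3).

Such a root exists.

f(0) = 4 and f(3) = -41, which have opposite signs.
Since f is a polynomial it is continuous on [0, 3].
By the Intermediate Value Theorem, f takes the value 0 somewhere in the open interval.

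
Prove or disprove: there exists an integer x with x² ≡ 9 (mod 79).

x = 3

Take x = 3. Then 3² = 9, and since 0 ≤ 9 < 79 this is already reduced: 3² ≡ 9 (mod 79).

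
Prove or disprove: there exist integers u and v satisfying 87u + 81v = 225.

u = 24, v = -23

gcd(87, 81) = 3, and 3 divides 225, so integer solutions exist.
Dividing through by 3 reduces the equation to 29u + 27v = 75.
Run the Euclidean algorithm on 29 and 27: 29 = 1·27 + 2, 27 = 13·2 + 1, 2 = 2·1 + 0.
Back-substituting, 1 = 27 − 13·2 = 27 − 13·(29 − 1·27) = −13·29 + 14·27; that is, 29·(-13) + 27·14 = 1.
Multiplying through by 75: u = (-13)·75 = -975, v = 14·75 = 1050 is a solution.
Shifting by a multiple of (27, −29) keeps it a solution: u = -975 + 37·27 = 24, v = 1050 − 37·29 = -23.
Check: 87·24 + 81·(-23) = 2088 − 1863 = 225. ✓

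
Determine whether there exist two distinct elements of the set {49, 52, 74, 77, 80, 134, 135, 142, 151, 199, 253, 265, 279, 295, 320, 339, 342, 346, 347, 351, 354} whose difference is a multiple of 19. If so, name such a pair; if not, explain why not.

Yes: 77 and 134.

Reduce each element mod 19: 49↦11, 52↦14, 74↦17, 77↦1, 80↦4, 134↦1, 135↦2, 142↦9, 151↦18, 199↦9, 253↦6, 265↦18, 279↦13, 295↦10, 320↦16, 339↦16, 342↦0, 346↦4, 347↦5, 351↦9, 354↦12. The residue 1 repeats (at 77 and 134), and 134 − 77 = 57 = 3·19.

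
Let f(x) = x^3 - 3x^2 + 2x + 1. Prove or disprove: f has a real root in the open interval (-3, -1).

f(-3) = -59 and f(-1) = -5, both negative, so a sign-change argument is unavailable; we show f keeps this sign on the whole interval.
Shift to the endpoint -1: with x = -1 − u (0 < u < 2), one computes f(-1 − u) = -u^3 - 6u^2 - 11u - 5.
All 4 nonzero coefficients of this polynomial in u are negative; hence for u > 0 the value is a sum of negative terms (the constant -5 among them).
So f is strictly negative on (-3, -1); no root exists in the interval.

No such root exists.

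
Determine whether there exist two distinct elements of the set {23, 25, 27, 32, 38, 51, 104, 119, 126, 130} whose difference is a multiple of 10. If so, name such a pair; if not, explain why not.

Two integers differ by a multiple of 10 exactly when they have the same residue mod 10. The residues are 23↦3, 25↦5, 27↦7, 32↦2, 38↦8, 51↦1, 104↦4, 119↦9, 126↦6, 130↦0.
All 10 residues are distinct, so no two elements differ by a multiple of 10.

No such pair exists.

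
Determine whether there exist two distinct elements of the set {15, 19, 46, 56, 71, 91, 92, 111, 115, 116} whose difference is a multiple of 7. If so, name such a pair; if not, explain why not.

Both 15 and 71 leave remainder 1 on division by 7; their difference 56 = 8·7 is a multiple of 7.

15 and 71 are such a pair.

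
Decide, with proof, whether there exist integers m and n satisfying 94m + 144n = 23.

gcd(94, 144) = 2, so every integer of the form 94m + 144n is a multiple of 2.
But 23 = 2·11 + 1, so 2 ∤ 23.
Hence no integers m, n satisfy the equation.

No, no such integers exist.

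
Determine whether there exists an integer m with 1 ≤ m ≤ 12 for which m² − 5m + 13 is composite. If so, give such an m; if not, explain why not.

At m = 7: 7² − 5·7 + 13 = 27 = 3·9, which is composite.

m = 7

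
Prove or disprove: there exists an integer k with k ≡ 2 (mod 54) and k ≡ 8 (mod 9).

There is no such integer.

gcd(54, 9) = 9. If k ≡ 2 (mod 54) and k ≡ 8 (mod 9), then k ≡ 2 (mod 9) and k ≡ 8 (mod 9).
However 2 ≡ 2 and 8 ≡ 8 (mod 9), and 2 ≠ 8.
Hence the system has no solution.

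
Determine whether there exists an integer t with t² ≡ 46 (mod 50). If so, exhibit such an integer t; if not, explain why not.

Take t = 14. Then 14² = 196 = 3·50 + 46, so 14² ≡ 46 (mod 50).

t = 14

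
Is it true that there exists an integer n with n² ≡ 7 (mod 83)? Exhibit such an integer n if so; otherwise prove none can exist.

n = 16 works: 16² = 256, and 256 − 7 = 249 = 3·83.

n = 16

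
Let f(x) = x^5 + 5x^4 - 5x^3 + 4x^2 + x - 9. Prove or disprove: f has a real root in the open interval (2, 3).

The endpoint values f(2) = 81 and f(3) = 543 are both positive. Claim: f(x) > 0 for every x in (2, 3).
Shift to the endpoint 2: with x = 2 + u (0 < u < 1), one computes f(2 + u) = u^5 + 15u^4 + 75u^3 + 174u^2 + 197u + 81.
The nonzero coefficients here are all positive, so for u > 0 every term is positive (or zero), and the constant term 81 is strictly positive.
Therefore f(x) > 0 throughout (2, 3), and f has no zero there.

No.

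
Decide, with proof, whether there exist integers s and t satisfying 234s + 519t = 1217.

No, no such integers exist.

gcd(234, 519) = 3, so every integer of the form 234s + 519t is a multiple of 3.
But 1217 is not a multiple of 3 (it leaves remainder 2).
So the equation is unsolvable over ℤ.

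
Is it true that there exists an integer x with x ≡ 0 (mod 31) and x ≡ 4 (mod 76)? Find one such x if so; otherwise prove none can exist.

Since 31 and 76 share no common factor, CRT says the pair of congruences has a solution (unique mod 2356).
Any solution of the first congruence is x = 0 + 31t; substituting into the second, 31t ≡ 4 − 0 ≡ 4 (mod 76).
Since 31·27 = 837 = 11·76 + 1, the inverse of 31 mod 76 is 27.
Multiplying by 27: t ≡ 27·4 = 108 ≡ 32 (mod 76).
With t = 32: x = 0 + 31·32 = 992.
Verify: 992 = 32·31 + 0 and 992 = 13·76 + 4. ✓

x = 992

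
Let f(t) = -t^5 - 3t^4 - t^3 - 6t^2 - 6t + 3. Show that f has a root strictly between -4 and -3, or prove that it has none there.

Yes, f has a root in the interval.

f(-4) = 251 and f(-3) = -6, which have opposite signs.
As a polynomial, f is continuous on every closed interval.
By the Intermediate Value Theorem f must vanish at some point of (-4, -3).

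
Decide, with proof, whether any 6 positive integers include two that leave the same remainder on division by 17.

Try 6 consecutive integers, 41, 42, …, 46. Their remainders mod 17 are 7, 8, 9, 10, 11, 12 — pairwise different, as any 6 ≤ 17 consecutive integers have distinct residues.
So no two of them leave the same remainder on division by 17; the claim fails for this set.

No, the set {41, 42, 43, 44, 45, 46} is a counterexample.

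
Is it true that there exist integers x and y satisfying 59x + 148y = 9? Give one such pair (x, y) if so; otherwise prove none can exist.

59 and 148 are coprime, so 59x + 148y ranges over all of ℤ.
Dividing repeatedly: 148 = 2·59 + 30, 59 = 1·30 + 29, 30 = 1·29 + 1, 29 = 29·1 + 0.
Working back up the chain: 1 = 30 − 1·29 = 30 − (59 − 1·30) = −59 + 2·30 = −59 + 2·(148 − 2·59) = 2·148 − 5·59. So 59·(-5) + 148·2 = 1.
Multiplying through by 9: x = (-5)·9 = -45, y = 2·9 = 18 is a solution.
The general solution is x = -45 + 148k, y = 18 − 59k; taking k = 1 gives the smaller pair x = 103, y = -41.
Check: 59·103 + 148·(-41) = 6077 − 6068 = 9. ✓

x = 103, y = -41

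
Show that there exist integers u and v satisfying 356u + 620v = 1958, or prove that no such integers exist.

No, no such integers exist.

gcd(356, 620) = 4, so every integer of the form 356u + 620v is a multiple of 4.
But 1958 is not a multiple of 4 (it leaves remainder 2).
Hence no integers u, v satisfy the equation.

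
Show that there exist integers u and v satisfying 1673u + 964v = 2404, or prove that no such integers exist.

Since gcd(1673, 964) = 1, every integer is an integer combination of 1673 and 964.
Euclidean algorithm: 1673 = 1·964 + 709, 964 = 1·709 + 255, 709 = 2·255 + 199, 255 = 1·199 + 56, 199 = 3·56 + 31, 56 = 1·31 + 25, 31 = 1·25 + 6, 25 = 4·6 + 1, 6 = 6·1 + 0.
Working back up the chain: 1 = 25 − 4·6 = 25 − 4·(31 − 1·25) = −4·31 + 5·25 = −4·31 + 5·(56 − 1·31) = 5·56 − 9·31 = 5·56 − 9·(199 − 3·56) = −9·199 + 32·56 = −9·199 + 32·(255 − 1·199) = 32·255 − 41·199 = 32·255 − 41·(709 − 2·255) = −41·709 + 114·255 = −41·709 + 114·(964 − 1·709) = 114·964 − 155·709 = 114·964 − 155·(1673 − 1·964) = −155·1673 + 269·964. So 1673·(-155) + 964·269 = 1.
Times 2404: 1673·(-372620) + 964·646676 = 2404, so (-372620, 646676) solves it.
Adding 387·964 to u and subtracting 387·1673 from v gives the tidier solution (448, -775).
Check: 1673·448 + 964·(-775) = 749504 − 747100 = 2404. ✓

u = 448, v = -775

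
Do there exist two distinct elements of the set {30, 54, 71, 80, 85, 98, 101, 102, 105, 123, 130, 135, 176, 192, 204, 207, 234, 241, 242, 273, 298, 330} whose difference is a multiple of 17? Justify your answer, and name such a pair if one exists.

The pair (30, 98) works.

Reduce each element mod 17: 30↦13, 54↦3, 71↦3, 80↦12, 85↦0, 98↦13, 101↦16, 102↦0, 105↦3, 123↦4, 130↦11, 135↦16, 176↦6, 192↦5, 204↦0, 207↦3, 234↦13, 241↦3, 242↦4, 273↦1, 298↦9, 330↦7. The residue 13 repeats (at 30 and 98), and 98 − 30 = 68 = 4·17.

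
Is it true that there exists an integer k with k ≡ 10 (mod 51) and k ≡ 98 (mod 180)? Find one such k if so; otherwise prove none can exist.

There is no such integer.

Both moduli are multiples of 3 = gcd(51, 180), so any solution would satisfy k ≡ 10 and k ≡ 98 modulo 3 simultaneously.
But 10 mod 3 = 1 while 98 mod 3 = 2, a contradiction.
So no integer satisfies both congruences.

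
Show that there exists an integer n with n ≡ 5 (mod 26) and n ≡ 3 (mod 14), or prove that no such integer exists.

n = 31

Here gcd(26, 14) = 2, and both 5 and 3 leave remainder 1 mod 2, so the system is consistent.
Step through n = 5, 5 + 26, 5 + 2·26, …: the values 5, 31 reduce mod 14 to 5, 3. The value 31 hits 3.
Check: 31 mod 26 = 5, 31 mod 14 = 3. ✓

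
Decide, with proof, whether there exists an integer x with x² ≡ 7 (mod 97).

Apply Euler's criterion with the prime 97: 7 is a quadratic residue iff 7^48 ≡ 1 (mod 97), and a non-residue iff it is ≡ −1.
Repeated squaring mod 97: 7^2 = 49 ≡ 49; 7^4 ≡ 49² = 2401 ≡ 73; 7^8 ≡ 73² = 5329 ≡ 91; 7^16 ≡ 91² = 8281 ≡ 36; 7^32 ≡ 36² = 1296 ≡ 35.
Since 48 = 32 + 16, 7^48 ≡ 35 · 36; multiplying out mod 97: 35·36 = 1260 ≡ 96. Thus 7^48 ≡ 96 ≡ −1 (mod 97).
By Euler's criterion 7 is a quadratic non-residue mod 97: no x satisfies x² ≡ 7 (mod 97).

No, no such integer exists.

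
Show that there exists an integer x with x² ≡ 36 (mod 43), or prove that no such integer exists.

x = 37

Take x = 37. Then 37² = 1369 = 31·43 + 36, so 37² ≡ 36 (mod 43).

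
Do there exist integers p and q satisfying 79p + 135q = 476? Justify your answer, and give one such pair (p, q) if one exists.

Since gcd(79, 135) = 1, every integer is an integer combination of 79 and 135.
Euclidean algorithm: 135 = 1·79 + 56, 79 = 1·56 + 23, 56 = 2·23 + 10, 23 = 2·10 + 3, 10 = 3·3 + 1, 3 = 3·1 + 0.
Unwinding: 1 = 10 − 3·3 = 10 − 3·(23 − 2·10) = −3·23 + 7·10 = −3·23 + 7·(56 − 2·23) = 7·56 − 17·23 = 7·56 − 17·(79 − 1·56) = −17·79 + 24·56 = −17·79 + 24·(135 − 1·79) = 24·135 − 41·79, i.e. 79·(-41) + 135·24 = 1.
Scaling by 476 gives the particular solution (p, q) = (-19516, 11424).
The general solution is p = -19516 + 135k, q = 11424 − 79k; taking k = 145 gives the smaller pair p = 59, q = -31.
Indeed 79·59 + 135·(-31) = 4661 − 4185 = 476.

p = 59, q = -31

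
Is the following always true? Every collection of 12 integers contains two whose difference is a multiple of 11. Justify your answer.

There are exactly 11 possible remainders on division by 11.
With 12 integers and only 11 classes, the pigeonhole principle forces two of them, say a and b, into the same class.
Their difference a − b is then a multiple of 11.

Yes.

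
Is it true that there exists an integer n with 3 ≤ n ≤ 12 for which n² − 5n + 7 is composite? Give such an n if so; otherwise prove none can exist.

n = 10

At n = 10: 10² − 5·10 + 7 = 57 = 3·19, which is composite.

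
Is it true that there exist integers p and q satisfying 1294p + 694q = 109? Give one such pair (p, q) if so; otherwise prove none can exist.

No such integers exist.

Both 1294 and 694 are divisible by gcd(1294, 694) = 2, hence so is any combination 1294p + 694q.
But 109 is not a multiple of 2 (it leaves remainder 1).
Hence no integers p, q satisfy the equation.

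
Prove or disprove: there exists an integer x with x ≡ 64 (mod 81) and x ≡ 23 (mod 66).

No such integer exists.

Both moduli are multiples of 3 = gcd(81, 66), so any solution would satisfy x ≡ 64 and x ≡ 23 modulo 3 simultaneously.
But 64 mod 3 = 1 while 23 mod 3 = 2, a contradiction.
So no integer satisfies both congruences.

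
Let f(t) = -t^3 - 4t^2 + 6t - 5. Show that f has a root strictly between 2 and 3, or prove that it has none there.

No.

The endpoint values f(2) = -17 and f(3) = -50 are both negative. Claim: f(t) < 0 for every t in (2, 3).
Shift to the endpoint 2: with t = 2 + u (0 < u < 1), one computes f(2 + u) = -u^3 - 10u^2 - 22u - 17.
The nonzero coefficients here are all negative, so for u > 0 every term is negative (or zero), and the constant term -17 is strictly negative.
Therefore f(t) < 0 throughout (2, 3), and f has no zero there.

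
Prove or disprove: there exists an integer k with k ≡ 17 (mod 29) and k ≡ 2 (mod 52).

The moduli 29 and 52 are coprime, so by the Chinese Remainder Theorem a unique solution modulo 1508 exists.
Write k = 17 + 29t and require 17 + 29t ≡ 2 (mod 52), i.e. 29t ≡ 37 (mod 52).
Invert 29 mod 52 by the Euclidean algorithm: 52 = 1·29 + 23, 29 = 1·23 + 6, 23 = 3·6 + 5, 6 = 1·5 + 1, 5 = 5·1 + 0; back-substituting, 1 = 6 − 1·5 = 6 − (23 − 3·6) = −23 + 4·6 = −23 + 4·(29 − 1·23) = 4·29 − 5·23 = 4·29 − 5·(52 − 1·29) = −5·52 + 9·29. Hence 29·9 ≡ 1, so 29⁻¹ ≡ 9 (mod 52).
Multiplying by 9: t ≡ 9·37 = 333 ≡ 21 (mod 52).
With t = 21: k = 17 + 29·21 = 626.
Indeed 626 ≡ 17 (mod 29) and 626 ≡ 2 (mod 52).

k = 626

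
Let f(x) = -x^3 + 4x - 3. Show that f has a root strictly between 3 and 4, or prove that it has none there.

No.

The endpoint values f(3) = -18 and f(4) = -51 are both negative. Claim: f(x) < 0 for every x in (3, 4).
Substitute x = 3 + u, where 0 < u < 1 on the interval. Expanding, f(3 + u) = -u^3 - 9u^2 - 23u - 18.
All 4 nonzero coefficients of this polynomial in u are negative; hence for u > 0 the value is a sum of negative terms (the constant -18 among them).
Therefore f(x) < 0 throughout (3, 4), and f has no zero there.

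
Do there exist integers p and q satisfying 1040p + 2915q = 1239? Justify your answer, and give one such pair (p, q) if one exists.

No such integers exist.

gcd(1040, 2915) = 5, so every integer of the form 1040p + 2915q is a multiple of 5.
However 1239 leaves remainder 4 on division by 5.
Hence no integers p, q satisfy the equation.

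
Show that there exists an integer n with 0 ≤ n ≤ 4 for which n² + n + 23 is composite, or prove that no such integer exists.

n = 3

At n = 3: 3² + 3 + 23 = 35 = 5·7, which is composite.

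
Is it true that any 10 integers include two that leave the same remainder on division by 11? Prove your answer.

Take the 10 consecutive integers 8, 9, …, 17: their residues mod 11 are all distinct because 10 ≤ 11.
Hence this collection has no pair with equal remainders mod 11, disproving the claim.

No, the set {8, 9, 10, 11, 12, 13, 14, 15, 16, 17} is a counterexample.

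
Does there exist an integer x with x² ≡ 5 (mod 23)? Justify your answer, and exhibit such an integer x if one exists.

23 is prime, so by Euler's criterion 5 is a square mod 23 iff 5^((23−1)/2) = 5^11 ≡ 1 (mod 23).
Repeated squaring mod 23: 5^2 = 25 ≡ 2; 5^4 ≡ 2² = 4 ≡ 4; 5^8 ≡ 4² = 16 ≡ 16.
Since 11 = 8 + 2 + 1, 5^11 ≡ 16 · 2 · 5; multiplying out mod 23: 16·2 = 32 ≡ 9, then 9·5 = 45 ≡ 22. Thus 5^11 ≡ 22 ≡ −1 (mod 23).
The value −1 means 5 is a non-residue modulo 23, so x² ≡ 5 (mod 23) is impossible.

No, no such integer exists.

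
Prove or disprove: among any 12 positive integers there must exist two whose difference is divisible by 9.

Yes.

There are exactly 9 possible remainders on division by 9.
Since 12 > 9, two of the 12 integers must share a residue class by the pigeonhole principle; call them a and b.
Their difference a − b is then a multiple of 9.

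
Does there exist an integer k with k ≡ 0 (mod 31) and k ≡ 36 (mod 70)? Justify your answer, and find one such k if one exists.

gcd(31, 70) = 1, so the Chinese Remainder Theorem guarantees exactly one residue class mod 2170 satisfying both.
Any solution of the first congruence is k = 0 + 31t; substituting into the second, 31t ≡ 36 − 0 ≡ 36 (mod 70).
Since 31·61 = 1891 = 27·70 + 1, the inverse of 31 mod 70 is 61.
Multiplying by 61: t ≡ 61·36 = 2196 ≡ 26 (mod 70).
With t = 26: k = 0 + 31·26 = 806.
Check: 806 mod 31 = 0, 806 mod 70 = 36. ✓

k = 806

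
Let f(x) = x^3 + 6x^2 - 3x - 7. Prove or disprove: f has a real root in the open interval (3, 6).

The endpoint values f(3) = 65 and f(6) = 407 are both positive. Claim: f(x) > 0 for every x in (3, 6).
Shift to the endpoint 3: with x = 3 + u (0 < u < 3), one computes f(3 + u) = u^3 + 15u^2 + 60u + 65.
All 4 nonzero coefficients of this polynomial in u are positive; hence for u > 0 the value is a sum of positive terms (the constant 65 among them).
Therefore f(x) > 0 throughout (3, 6), and f has no zero there.

No.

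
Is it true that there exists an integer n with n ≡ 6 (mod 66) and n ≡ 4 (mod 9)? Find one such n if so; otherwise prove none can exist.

No, no such integer exists.

Both moduli are multiples of 3 = gcd(66, 9), so any solution would satisfy n ≡ 6 and n ≡ 4 modulo 3 simultaneously.
However 6 ≡ 0 and 4 ≡ 1 (mod 3), and 0 ≠ 1.
Therefore no such n exists.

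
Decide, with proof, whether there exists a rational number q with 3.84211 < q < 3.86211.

Multiplying by 7: 7·3.84211 = 26.89477 and 7·3.86211 = 27.03477, so the integer 27 lies strictly between them.
Hence 27/7 is a rational number with 3.84211 < 27/7 < 3.86211.

q = 27/7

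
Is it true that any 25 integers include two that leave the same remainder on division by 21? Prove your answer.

True.

There are exactly 21 possible remainders on division by 21.
Placing 25 integers into 21 classes, some class receives at least two — say a and b.
That is, a and b leave the same remainder on division by 21, as claimed.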